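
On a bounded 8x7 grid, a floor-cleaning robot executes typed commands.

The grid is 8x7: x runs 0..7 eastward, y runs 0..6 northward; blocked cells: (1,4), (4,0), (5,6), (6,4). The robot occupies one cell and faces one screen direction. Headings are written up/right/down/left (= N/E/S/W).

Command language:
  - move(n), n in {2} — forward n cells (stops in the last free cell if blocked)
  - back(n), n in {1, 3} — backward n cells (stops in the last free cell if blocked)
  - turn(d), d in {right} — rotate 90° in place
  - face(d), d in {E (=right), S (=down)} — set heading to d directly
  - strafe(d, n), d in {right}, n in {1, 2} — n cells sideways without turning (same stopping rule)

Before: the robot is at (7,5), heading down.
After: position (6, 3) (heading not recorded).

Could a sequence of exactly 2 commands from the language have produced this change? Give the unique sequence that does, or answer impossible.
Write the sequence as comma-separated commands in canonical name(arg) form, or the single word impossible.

key: order matters: swapping move(2) and strafe(right, 1) lands elsewhere
t0: at (7,5), heading down
1. move(2) → at (7,3), heading down
2. strafe(right, 1) → at (6,3), heading down
uniquely the one of 64 2-step routes that fits.

move(2), strafe(right, 1)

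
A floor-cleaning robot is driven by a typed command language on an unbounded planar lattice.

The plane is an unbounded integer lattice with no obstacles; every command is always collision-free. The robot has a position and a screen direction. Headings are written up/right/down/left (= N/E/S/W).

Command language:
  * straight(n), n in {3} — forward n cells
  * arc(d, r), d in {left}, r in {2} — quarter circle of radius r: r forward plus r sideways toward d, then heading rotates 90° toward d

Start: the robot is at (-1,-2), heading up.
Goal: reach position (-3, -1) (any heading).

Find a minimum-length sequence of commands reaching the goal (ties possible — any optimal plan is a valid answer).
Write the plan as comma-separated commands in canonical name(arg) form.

straight(3), arc(left, 2), arc(left, 2), arc(left, 2)

from: at (-1,-2), heading up
1. straight(3) → at (-1,1), heading up
2. arc(left, 2) → at (-3,3), heading left
3. arc(left, 2) → at (-5,1), heading down
4. arc(left, 2) → at (-3,-1), heading right
no 3-step plan works, so 4 is optimal.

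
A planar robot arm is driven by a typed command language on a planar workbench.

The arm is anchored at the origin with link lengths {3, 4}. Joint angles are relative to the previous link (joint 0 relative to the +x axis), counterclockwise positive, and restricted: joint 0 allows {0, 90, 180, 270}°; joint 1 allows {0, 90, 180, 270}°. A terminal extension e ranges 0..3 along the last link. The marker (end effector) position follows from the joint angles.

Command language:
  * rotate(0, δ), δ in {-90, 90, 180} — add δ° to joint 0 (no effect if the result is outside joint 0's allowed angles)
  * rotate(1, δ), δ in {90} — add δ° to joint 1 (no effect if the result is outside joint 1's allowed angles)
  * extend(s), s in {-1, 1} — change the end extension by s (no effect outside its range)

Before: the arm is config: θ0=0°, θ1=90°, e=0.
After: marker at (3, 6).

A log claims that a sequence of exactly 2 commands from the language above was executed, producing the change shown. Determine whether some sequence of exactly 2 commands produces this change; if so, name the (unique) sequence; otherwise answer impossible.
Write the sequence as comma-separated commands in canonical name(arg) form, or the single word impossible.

extend(1), extend(1)

from: config: θ0=0°, θ1=90°, e=0
step 1 (extend(1)): config: θ0=0°, θ1=90°, e=1
step 2 (extend(1)): config: θ0=0°, θ1=90°, e=2
no rival 2-sequence matches.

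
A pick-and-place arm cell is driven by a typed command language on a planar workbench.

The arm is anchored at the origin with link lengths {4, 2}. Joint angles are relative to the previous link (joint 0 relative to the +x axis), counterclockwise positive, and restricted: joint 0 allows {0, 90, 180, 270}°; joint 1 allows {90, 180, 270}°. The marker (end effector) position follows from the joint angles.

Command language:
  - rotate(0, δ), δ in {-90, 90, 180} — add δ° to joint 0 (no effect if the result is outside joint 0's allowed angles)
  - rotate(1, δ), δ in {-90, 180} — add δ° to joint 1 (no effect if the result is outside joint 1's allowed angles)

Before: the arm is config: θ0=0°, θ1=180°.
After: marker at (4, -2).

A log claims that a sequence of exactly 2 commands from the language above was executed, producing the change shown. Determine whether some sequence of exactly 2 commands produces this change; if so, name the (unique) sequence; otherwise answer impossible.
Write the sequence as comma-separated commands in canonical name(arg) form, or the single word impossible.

rotate(1, -90), rotate(1, 180)

key: order matters: swapping rotate(1, -90) and rotate(1, 180) lands elsewhere
from: config: θ0=0°, θ1=180°
t=1 rotate(1, -90) ⇒ config: θ0=0°, θ1=90°
t=2 rotate(1, 180) ⇒ config: θ0=0°, θ1=270°
no other 2-command option fits: unique.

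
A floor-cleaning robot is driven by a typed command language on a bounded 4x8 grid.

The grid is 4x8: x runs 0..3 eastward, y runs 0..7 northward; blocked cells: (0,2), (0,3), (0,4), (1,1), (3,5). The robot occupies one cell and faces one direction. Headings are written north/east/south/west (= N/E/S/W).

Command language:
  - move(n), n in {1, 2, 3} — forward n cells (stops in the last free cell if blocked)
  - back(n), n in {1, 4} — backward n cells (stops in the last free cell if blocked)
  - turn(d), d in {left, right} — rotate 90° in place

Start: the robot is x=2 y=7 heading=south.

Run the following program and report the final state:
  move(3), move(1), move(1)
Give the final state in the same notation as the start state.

x=2 y=2 heading=south

initial: x=2 y=7 heading=south
1. move(3) → x=2 y=4 heading=south
2. move(1) → x=2 y=3 heading=south
3. move(1) → x=2 y=2 heading=south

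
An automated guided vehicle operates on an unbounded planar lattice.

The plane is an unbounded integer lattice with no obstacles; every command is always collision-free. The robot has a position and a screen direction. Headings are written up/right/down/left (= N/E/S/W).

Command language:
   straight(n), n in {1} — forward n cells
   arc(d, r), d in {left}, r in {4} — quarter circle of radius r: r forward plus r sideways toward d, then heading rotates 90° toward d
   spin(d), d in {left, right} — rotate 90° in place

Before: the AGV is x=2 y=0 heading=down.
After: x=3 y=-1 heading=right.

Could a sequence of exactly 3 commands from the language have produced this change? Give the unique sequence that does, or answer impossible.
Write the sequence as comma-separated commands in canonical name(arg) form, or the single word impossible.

key: cell and facing (now E) both changed — the 3 commands mix motion and turning
from: x=2 y=0 heading=down
step 1 (straight(1)): x=2 y=-1 heading=down
step 2 (spin(left)): x=2 y=-1 heading=right
step 3 (straight(1)): x=3 y=-1 heading=right
uniquely the one of 64 3-step routes that fits.

straight(1), spin(left), straight(1)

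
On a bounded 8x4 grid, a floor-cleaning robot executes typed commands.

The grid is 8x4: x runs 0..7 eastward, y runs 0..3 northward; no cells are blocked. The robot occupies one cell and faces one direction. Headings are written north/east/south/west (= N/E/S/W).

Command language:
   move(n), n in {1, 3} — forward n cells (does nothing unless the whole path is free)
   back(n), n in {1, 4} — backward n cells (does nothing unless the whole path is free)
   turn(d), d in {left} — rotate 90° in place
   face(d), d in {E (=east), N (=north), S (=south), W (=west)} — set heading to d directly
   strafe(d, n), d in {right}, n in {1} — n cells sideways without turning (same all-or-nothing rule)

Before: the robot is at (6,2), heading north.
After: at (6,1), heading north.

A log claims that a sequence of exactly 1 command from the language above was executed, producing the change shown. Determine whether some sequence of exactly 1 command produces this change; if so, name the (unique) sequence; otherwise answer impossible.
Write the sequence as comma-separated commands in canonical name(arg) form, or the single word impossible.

key: still facing N — the one step turns nothing
start: at (6,2), heading north
step 1 (back(1)): at (6,1), heading north
all 10 alternatives checked — unique.

back(1)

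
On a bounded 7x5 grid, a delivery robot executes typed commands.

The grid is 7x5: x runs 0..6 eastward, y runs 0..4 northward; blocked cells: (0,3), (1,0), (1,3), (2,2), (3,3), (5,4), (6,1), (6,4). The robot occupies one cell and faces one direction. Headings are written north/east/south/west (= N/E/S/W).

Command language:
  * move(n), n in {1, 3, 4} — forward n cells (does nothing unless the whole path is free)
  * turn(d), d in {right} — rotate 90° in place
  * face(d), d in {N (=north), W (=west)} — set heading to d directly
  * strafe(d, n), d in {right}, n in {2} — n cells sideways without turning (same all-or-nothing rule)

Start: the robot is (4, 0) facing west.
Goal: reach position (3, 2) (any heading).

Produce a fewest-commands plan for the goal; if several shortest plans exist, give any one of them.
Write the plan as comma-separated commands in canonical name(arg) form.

move(1), strafe(right, 2)

begin: (4, 0) facing west
t=1 move(1) ⇒ (3, 0) facing west
t=2 strafe(right, 2) ⇒ (3, 2) facing west
shorter routes all fall short; 2 is best.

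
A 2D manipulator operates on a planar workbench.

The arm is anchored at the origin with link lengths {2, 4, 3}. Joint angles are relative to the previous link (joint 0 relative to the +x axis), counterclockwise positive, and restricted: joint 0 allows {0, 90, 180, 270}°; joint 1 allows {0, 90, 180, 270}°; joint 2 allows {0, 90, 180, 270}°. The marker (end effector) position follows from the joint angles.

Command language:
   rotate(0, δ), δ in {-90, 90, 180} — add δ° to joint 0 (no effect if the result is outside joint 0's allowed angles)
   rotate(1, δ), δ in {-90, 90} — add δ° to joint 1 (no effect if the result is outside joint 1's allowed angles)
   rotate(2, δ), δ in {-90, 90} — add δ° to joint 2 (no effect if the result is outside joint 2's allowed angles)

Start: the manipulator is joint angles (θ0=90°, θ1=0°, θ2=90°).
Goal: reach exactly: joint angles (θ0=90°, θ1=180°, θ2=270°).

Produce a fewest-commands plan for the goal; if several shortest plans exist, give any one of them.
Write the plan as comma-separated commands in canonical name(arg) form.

rotate(1, 90), rotate(1, 90), rotate(2, 90), rotate(2, 90)

initial: joint angles (θ0=90°, θ1=0°, θ2=90°)
[1] after rotate(1, 90): joint angles (θ0=90°, θ1=90°, θ2=90°)
[2] after rotate(1, 90): joint angles (θ0=90°, θ1=180°, θ2=90°)
[3] after rotate(2, 90): joint angles (θ0=90°, θ1=180°, θ2=180°)
[4] after rotate(2, 90): joint angles (θ0=90°, θ1=180°, θ2=270°)
no 3-step plan works, so 4 is optimal.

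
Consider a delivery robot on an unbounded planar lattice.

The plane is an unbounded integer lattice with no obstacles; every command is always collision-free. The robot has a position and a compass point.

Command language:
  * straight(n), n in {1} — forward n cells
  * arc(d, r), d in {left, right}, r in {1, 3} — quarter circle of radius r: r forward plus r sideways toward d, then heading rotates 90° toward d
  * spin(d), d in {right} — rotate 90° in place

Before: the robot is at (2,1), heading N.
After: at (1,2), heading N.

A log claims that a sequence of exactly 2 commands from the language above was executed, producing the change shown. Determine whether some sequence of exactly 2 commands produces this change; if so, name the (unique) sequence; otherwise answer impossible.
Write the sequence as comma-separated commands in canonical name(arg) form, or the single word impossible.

arc(left, 1), spin(right)

key: order matters: swapping arc(left, 1) and spin(right) lands elsewhere
initial: at (2,1), heading N
t=1 arc(left, 1) ⇒ at (1,2), heading W
t=2 spin(right) ⇒ at (1,2), heading N
no rival 2-sequence matches.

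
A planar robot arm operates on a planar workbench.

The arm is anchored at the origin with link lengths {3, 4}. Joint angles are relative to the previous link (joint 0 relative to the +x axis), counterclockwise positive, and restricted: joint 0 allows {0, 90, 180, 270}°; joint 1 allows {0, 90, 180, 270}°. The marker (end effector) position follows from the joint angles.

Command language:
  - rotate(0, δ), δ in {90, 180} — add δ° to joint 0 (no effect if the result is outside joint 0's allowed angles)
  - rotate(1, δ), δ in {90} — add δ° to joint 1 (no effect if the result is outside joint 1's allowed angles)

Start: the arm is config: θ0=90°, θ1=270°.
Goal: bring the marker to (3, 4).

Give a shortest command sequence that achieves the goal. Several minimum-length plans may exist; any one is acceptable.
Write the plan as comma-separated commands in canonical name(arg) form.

start: config: θ0=90°, θ1=270°
1. rotate(0, 180) → config: θ0=270°, θ1=270°
2. rotate(0, 90) → config: θ0=0°, θ1=270°
3. rotate(1, 90) → config: θ0=0°, θ1=0°
4. rotate(1, 90) → config: θ0=0°, θ1=90°
nothing shorter than 4 reaches the goal.

rotate(0, 180), rotate(0, 90), rotate(1, 90), rotate(1, 90)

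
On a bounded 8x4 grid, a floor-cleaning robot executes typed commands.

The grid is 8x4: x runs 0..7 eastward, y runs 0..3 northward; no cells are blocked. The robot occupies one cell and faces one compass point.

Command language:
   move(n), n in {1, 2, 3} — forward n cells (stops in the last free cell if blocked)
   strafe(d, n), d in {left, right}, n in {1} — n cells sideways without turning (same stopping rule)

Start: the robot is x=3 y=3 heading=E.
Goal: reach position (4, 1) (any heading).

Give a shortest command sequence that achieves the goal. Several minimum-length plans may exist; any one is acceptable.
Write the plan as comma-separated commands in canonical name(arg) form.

strafe(right, 1), strafe(right, 1), move(1)

begin: x=3 y=3 heading=E
step 1 (strafe(right, 1)): x=3 y=2 heading=E
step 2 (strafe(right, 1)): x=3 y=1 heading=E
step 3 (move(1)): x=4 y=1 heading=E
shorter routes all fall short; 3 is best.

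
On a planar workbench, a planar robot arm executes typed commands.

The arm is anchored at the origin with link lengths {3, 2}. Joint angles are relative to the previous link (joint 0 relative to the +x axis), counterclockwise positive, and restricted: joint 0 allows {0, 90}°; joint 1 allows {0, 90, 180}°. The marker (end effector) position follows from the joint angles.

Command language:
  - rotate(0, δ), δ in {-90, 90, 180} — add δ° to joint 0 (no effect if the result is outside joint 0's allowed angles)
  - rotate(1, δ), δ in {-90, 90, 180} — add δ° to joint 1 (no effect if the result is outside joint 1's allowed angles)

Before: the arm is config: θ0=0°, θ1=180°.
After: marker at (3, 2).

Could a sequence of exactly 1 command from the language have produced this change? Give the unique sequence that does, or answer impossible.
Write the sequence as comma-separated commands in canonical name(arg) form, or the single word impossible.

begin: config: θ0=0°, θ1=180°
1. rotate(1, -90) → config: θ0=0°, θ1=90°
no rival 1-sequence matches.

rotate(1, -90)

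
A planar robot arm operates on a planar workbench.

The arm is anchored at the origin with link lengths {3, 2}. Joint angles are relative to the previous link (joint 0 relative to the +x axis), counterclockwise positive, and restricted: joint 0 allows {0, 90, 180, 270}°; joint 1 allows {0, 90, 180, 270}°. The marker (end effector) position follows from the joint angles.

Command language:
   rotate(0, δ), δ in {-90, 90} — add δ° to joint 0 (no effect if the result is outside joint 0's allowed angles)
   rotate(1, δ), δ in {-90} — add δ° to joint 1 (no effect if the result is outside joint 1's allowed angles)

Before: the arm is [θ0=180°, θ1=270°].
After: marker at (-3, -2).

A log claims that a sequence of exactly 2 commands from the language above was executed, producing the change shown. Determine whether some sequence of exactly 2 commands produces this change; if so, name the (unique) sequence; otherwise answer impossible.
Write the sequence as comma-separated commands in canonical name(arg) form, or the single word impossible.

rotate(1, -90), rotate(1, -90)

begin: [θ0=180°, θ1=270°]
t=1 rotate(1, -90) ⇒ [θ0=180°, θ1=180°]
t=2 rotate(1, -90) ⇒ [θ0=180°, θ1=90°]
uniquely the one of 9 2-step routes that fits.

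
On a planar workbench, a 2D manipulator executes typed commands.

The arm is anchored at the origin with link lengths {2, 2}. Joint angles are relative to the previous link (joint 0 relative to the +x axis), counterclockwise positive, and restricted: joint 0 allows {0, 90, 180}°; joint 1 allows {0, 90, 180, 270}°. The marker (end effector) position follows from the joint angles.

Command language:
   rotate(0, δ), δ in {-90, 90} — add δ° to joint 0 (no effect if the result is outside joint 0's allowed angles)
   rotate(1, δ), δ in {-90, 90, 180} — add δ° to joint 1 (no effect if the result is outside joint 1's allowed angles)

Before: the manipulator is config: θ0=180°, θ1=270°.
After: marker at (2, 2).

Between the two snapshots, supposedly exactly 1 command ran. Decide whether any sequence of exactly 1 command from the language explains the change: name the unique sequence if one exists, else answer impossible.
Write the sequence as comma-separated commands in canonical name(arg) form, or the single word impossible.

t0: config: θ0=180°, θ1=270°
1. rotate(0, -90) → config: θ0=90°, θ1=270°
no rival 1-sequence matches.

rotate(0, -90)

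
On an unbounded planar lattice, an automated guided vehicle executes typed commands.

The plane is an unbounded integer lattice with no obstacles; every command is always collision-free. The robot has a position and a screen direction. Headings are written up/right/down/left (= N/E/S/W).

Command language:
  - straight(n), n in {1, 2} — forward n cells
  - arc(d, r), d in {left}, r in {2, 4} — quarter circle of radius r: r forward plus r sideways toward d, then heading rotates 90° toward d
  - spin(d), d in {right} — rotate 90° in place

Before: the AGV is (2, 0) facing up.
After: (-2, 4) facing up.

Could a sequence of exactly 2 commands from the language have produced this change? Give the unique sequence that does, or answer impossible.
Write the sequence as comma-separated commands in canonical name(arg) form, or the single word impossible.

key: still facing N at the end — net rotation zero over 2 steps
t0: (2, 0) facing up
step 1 (arc(left, 4)): (-2, 4) facing left
step 2 (spin(right)): (-2, 4) facing up
no rival 2-sequence matches.

arc(left, 4), spin(right)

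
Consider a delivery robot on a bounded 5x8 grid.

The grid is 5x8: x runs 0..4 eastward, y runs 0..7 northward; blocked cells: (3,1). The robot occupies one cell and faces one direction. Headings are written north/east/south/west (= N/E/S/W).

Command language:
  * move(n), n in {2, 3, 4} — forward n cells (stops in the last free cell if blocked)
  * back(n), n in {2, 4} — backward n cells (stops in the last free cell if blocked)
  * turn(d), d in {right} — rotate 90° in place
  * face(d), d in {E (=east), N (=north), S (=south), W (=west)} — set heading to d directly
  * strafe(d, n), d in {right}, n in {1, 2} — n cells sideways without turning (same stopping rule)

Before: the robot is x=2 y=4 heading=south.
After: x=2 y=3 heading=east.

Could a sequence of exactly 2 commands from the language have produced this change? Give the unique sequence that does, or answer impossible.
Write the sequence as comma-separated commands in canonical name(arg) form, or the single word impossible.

key: cell and facing (now E) both changed — the 2 commands mix motion and turning
begin: x=2 y=4 heading=south
1. face(E) → x=2 y=4 heading=east
2. strafe(right, 1) → x=2 y=3 heading=east
no rival 2-sequence matches.

face(E), strafe(right, 1)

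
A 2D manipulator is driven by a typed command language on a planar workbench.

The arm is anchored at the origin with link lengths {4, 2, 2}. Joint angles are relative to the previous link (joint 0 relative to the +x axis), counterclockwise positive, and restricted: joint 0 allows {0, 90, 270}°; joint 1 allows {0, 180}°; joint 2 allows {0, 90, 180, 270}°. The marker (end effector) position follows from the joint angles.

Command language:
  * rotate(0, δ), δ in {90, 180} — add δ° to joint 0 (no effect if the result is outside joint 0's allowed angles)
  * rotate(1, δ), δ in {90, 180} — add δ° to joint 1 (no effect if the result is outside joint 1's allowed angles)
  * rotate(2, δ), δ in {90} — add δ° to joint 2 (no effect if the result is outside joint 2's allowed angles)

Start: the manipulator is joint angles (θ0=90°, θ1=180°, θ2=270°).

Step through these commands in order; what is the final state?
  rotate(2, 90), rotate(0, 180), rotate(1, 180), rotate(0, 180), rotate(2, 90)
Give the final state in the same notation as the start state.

joint angles (θ0=90°, θ1=0°, θ2=90°)

start: joint angles (θ0=90°, θ1=180°, θ2=270°)
[1] after rotate(2, 90): joint angles (θ0=90°, θ1=180°, θ2=0°)
[2] after rotate(0, 180): joint angles (θ0=270°, θ1=180°, θ2=0°)
[3] after rotate(1, 180): joint angles (θ0=270°, θ1=0°, θ2=0°)
[4] after rotate(0, 180): joint angles (θ0=90°, θ1=0°, θ2=0°)
[5] after rotate(2, 90): joint angles (θ0=90°, θ1=0°, θ2=90°)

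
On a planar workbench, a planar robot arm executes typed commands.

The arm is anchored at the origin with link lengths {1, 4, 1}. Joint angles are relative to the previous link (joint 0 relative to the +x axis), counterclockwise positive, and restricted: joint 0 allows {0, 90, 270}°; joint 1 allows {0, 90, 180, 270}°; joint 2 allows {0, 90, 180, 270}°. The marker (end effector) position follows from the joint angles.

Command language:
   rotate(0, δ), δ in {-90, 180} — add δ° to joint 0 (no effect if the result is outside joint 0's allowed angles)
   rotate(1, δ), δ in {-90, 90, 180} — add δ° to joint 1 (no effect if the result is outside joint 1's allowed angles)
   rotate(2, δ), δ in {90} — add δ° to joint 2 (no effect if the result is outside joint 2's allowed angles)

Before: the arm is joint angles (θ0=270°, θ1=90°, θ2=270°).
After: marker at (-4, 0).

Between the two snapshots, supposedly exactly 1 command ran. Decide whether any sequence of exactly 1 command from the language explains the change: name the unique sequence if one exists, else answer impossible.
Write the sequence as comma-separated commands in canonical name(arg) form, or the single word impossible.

t0: joint angles (θ0=270°, θ1=90°, θ2=270°)
t=1 rotate(1, 180) ⇒ joint angles (θ0=270°, θ1=270°, θ2=270°)
all 6 alternatives checked — unique.

rotate(1, 180)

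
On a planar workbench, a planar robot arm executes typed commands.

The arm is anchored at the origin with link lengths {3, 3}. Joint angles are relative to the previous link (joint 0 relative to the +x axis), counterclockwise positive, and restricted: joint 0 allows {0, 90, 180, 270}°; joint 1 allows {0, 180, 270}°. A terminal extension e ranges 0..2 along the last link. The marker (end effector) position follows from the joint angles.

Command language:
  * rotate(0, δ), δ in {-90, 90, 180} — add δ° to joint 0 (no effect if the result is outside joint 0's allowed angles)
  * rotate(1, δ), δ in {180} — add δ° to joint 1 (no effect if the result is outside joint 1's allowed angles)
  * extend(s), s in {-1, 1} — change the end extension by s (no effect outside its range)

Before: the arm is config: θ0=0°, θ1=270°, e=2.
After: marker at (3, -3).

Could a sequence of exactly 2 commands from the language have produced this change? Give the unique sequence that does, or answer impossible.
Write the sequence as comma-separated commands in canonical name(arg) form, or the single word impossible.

t0: config: θ0=0°, θ1=270°, e=2
1. extend(-1) → config: θ0=0°, θ1=270°, e=1
2. extend(-1) → config: θ0=0°, θ1=270°, e=0
no rival 2-sequence matches.

extend(-1), extend(-1)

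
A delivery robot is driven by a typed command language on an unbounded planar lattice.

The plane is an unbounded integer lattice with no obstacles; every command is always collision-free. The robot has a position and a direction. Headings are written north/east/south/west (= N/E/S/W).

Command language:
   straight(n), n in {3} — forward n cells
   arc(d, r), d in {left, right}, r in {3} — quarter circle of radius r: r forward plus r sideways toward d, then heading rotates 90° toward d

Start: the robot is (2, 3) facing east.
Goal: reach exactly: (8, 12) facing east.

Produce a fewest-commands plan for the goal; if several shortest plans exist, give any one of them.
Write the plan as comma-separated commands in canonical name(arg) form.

arc(left, 3), straight(3), arc(right, 3)

start: (2, 3) facing east
[1] after arc(left, 3): (5, 6) facing north
[2] after straight(3): (5, 9) facing north
[3] after arc(right, 3): (8, 12) facing east
minimal: 3 command(s), checked below 3.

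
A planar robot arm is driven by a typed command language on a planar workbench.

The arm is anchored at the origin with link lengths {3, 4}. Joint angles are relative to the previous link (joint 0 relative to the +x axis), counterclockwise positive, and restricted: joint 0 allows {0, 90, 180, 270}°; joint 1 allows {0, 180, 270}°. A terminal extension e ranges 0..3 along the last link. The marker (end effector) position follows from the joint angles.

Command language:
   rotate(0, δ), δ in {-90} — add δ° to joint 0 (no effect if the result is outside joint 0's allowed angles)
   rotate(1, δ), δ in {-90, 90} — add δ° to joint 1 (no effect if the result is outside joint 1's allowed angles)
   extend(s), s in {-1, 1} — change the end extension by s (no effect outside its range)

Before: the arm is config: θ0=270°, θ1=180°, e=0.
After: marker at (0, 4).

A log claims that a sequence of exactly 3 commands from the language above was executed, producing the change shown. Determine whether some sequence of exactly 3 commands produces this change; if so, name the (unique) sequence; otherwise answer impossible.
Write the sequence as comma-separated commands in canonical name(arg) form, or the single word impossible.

extend(1), extend(1), extend(1)

t0: config: θ0=270°, θ1=180°, e=0
1. extend(1) → config: θ0=270°, θ1=180°, e=1
2. extend(1) → config: θ0=270°, θ1=180°, e=2
3. extend(1) → config: θ0=270°, θ1=180°, e=3
all 125 alternatives checked — unique.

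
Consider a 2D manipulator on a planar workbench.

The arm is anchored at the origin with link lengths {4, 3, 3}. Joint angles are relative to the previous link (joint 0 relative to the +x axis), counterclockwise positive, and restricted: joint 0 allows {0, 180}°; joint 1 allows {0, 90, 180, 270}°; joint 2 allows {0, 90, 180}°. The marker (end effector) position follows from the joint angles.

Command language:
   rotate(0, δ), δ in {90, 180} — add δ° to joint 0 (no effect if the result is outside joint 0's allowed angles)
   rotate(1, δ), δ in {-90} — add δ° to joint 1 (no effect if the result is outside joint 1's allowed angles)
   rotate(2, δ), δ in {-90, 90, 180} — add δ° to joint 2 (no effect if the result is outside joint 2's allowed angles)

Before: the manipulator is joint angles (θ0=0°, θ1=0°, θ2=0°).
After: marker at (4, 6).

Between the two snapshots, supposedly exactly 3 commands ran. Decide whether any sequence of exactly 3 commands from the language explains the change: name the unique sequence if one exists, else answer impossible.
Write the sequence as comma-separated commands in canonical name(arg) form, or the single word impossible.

begin: joint angles (θ0=0°, θ1=0°, θ2=0°)
t=1 rotate(1, -90) ⇒ joint angles (θ0=0°, θ1=270°, θ2=0°)
t=2 rotate(1, -90) ⇒ joint angles (θ0=0°, θ1=180°, θ2=0°)
t=3 rotate(1, -90) ⇒ joint angles (θ0=0°, θ1=90°, θ2=0°)
no other 3-command option fits: unique.

rotate(1, -90), rotate(1, -90), rotate(1, -90)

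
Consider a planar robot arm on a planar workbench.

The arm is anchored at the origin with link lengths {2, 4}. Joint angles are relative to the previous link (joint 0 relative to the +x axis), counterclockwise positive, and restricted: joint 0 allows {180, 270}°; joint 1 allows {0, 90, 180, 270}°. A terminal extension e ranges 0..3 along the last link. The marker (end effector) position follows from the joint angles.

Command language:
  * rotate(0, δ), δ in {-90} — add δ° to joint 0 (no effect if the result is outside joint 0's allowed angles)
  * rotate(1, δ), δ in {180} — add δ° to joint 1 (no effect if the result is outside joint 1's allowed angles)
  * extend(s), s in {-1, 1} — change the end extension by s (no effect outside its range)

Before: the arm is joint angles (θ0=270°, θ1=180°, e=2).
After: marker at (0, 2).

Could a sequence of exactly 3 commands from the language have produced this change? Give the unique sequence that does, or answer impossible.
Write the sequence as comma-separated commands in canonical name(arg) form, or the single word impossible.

extend(-1), extend(-1), extend(-1)

start: joint angles (θ0=270°, θ1=180°, e=2)
t=1 extend(-1) ⇒ joint angles (θ0=270°, θ1=180°, e=1)
t=2 extend(-1) ⇒ joint angles (θ0=270°, θ1=180°, e=0)
t=3 extend(-1) ⇒ joint angles (θ0=270°, θ1=180°, e=0)
uniquely the one of 64 3-step routes that fits.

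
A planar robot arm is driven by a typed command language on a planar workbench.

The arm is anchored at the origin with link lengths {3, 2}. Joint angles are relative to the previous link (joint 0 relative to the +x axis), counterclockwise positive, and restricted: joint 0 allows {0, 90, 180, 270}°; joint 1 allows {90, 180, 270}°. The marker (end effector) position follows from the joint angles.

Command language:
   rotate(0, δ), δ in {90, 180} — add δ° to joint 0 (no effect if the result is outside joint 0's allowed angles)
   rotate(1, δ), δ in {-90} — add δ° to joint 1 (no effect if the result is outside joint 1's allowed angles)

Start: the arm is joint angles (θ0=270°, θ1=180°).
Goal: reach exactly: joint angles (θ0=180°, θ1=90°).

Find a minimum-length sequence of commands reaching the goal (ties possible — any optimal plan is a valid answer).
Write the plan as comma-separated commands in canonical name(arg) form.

rotate(0, 180), rotate(1, -90), rotate(0, 90)

t0: joint angles (θ0=270°, θ1=180°)
[1] after rotate(0, 180): joint angles (θ0=90°, θ1=180°)
[2] after rotate(1, -90): joint angles (θ0=90°, θ1=90°)
[3] after rotate(0, 90): joint angles (θ0=180°, θ1=90°)
no 2-step plan works, so 3 is optimal.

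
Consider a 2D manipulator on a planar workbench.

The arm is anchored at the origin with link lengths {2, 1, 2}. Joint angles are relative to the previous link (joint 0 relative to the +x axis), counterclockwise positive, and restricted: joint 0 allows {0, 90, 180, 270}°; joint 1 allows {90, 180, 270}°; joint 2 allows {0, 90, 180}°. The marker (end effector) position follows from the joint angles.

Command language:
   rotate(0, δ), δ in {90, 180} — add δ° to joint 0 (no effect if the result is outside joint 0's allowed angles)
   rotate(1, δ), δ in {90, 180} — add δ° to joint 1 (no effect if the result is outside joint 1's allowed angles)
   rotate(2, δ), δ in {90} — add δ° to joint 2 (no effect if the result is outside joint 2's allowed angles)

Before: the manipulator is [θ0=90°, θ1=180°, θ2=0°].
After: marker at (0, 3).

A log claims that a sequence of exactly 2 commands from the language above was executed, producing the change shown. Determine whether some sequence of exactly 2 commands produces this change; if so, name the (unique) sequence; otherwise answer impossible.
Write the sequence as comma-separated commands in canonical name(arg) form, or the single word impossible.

initial: [θ0=90°, θ1=180°, θ2=0°]
step 1 (rotate(2, 90)): [θ0=90°, θ1=180°, θ2=90°]
step 2 (rotate(2, 90)): [θ0=90°, θ1=180°, θ2=180°]
no rival 2-sequence matches.

rotate(2, 90), rotate(2, 90)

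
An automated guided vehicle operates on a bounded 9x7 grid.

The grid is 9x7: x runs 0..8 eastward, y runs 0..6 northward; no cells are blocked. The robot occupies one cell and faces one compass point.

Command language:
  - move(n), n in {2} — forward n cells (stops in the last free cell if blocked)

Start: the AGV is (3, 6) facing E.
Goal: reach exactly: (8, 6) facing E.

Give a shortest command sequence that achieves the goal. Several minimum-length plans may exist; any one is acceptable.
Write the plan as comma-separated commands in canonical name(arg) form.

start: (3, 6) facing E
t=1 move(2) ⇒ (5, 6) facing E
t=2 move(2) ⇒ (7, 6) facing E
t=3 move(2) ⇒ (8, 6) facing E
no 2-step plan works, so 3 is optimal.

move(2), move(2), move(2)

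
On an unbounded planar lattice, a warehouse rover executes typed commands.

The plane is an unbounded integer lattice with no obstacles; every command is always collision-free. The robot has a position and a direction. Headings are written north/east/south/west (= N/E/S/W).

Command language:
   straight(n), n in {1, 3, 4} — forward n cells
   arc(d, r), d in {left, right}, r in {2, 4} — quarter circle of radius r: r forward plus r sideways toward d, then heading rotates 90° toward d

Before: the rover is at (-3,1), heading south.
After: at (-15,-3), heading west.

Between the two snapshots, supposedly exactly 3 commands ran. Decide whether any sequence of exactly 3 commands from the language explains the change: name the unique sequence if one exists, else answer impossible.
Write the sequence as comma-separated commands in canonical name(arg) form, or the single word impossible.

arc(right, 4), straight(4), straight(4)

key: running straight(4) before arc(right, 4) would end elsewhere — order is forced
start: at (-3,1), heading south
step 1 (arc(right, 4)): at (-7,-3), heading west
step 2 (straight(4)): at (-11,-3), heading west
step 3 (straight(4)): at (-15,-3), heading west
uniquely the one of 343 3-step routes that fits.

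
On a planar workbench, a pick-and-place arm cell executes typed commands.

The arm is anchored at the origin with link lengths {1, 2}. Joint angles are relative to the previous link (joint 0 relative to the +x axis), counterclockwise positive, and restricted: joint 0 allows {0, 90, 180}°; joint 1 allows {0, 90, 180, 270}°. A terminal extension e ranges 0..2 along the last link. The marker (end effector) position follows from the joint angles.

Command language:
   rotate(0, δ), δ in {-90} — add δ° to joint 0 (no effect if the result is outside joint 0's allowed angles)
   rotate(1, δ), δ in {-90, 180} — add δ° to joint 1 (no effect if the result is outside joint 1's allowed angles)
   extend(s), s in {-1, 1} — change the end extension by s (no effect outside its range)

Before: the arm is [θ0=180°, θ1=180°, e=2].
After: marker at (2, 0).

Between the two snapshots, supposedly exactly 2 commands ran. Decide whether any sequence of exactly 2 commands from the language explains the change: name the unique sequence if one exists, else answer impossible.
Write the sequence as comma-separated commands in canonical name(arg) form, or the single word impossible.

key: running extend(-1) before extend(1) would end elsewhere — order is forced
from: [θ0=180°, θ1=180°, e=2]
[1] after extend(1): [θ0=180°, θ1=180°, e=2]
[2] after extend(-1): [θ0=180°, θ1=180°, e=1]
no rival 2-sequence matches.

extend(1), extend(-1)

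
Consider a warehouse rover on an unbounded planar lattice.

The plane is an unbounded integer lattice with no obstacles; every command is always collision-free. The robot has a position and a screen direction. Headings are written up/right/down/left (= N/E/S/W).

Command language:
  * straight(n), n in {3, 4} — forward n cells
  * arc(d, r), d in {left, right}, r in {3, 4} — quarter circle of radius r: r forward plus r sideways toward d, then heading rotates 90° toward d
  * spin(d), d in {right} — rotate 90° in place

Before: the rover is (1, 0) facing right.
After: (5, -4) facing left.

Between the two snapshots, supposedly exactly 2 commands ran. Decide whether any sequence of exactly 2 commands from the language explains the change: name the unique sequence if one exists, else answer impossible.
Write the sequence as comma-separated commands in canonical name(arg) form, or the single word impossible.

arc(right, 4), spin(right)

key: order matters: swapping arc(right, 4) and spin(right) lands elsewhere
t0: (1, 0) facing right
step 1 (arc(right, 4)): (5, -4) facing down
step 2 (spin(right)): (5, -4) facing left
no rival 2-sequence matches.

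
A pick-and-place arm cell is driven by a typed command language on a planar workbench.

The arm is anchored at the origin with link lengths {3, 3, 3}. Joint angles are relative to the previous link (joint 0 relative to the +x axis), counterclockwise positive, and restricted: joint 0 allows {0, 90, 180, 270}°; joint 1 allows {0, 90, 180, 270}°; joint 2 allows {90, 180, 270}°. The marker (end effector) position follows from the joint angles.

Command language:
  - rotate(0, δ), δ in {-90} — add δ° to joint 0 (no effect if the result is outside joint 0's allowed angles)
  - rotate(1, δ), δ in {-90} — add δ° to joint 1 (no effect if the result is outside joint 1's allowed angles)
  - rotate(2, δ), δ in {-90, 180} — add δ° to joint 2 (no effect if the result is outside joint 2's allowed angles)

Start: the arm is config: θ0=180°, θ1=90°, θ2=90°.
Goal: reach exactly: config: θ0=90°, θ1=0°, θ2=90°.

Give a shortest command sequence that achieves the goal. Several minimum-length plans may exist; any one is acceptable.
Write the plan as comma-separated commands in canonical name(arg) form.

start: config: θ0=180°, θ1=90°, θ2=90°
step 1 (rotate(1, -90)): config: θ0=180°, θ1=0°, θ2=90°
step 2 (rotate(0, -90)): config: θ0=90°, θ1=0°, θ2=90°
nothing shorter than 2 reaches the goal.

rotate(1, -90), rotate(0, -90)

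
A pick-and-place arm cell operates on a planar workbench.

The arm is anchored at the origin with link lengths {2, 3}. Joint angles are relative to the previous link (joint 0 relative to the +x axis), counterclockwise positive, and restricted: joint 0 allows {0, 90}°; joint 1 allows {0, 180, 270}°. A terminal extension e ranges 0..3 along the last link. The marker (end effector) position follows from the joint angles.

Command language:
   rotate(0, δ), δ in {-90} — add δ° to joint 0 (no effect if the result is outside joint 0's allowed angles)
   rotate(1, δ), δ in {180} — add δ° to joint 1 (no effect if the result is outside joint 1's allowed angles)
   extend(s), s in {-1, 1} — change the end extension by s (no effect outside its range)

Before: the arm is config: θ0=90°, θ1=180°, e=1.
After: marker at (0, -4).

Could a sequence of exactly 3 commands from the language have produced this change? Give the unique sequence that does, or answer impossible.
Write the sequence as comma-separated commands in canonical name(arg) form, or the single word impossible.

extend(1), extend(1), extend(1)

initial: config: θ0=90°, θ1=180°, e=1
1. extend(1) → config: θ0=90°, θ1=180°, e=2
2. extend(1) → config: θ0=90°, θ1=180°, e=3
3. extend(1) → config: θ0=90°, θ1=180°, e=3
no other 3-command option fits: unique.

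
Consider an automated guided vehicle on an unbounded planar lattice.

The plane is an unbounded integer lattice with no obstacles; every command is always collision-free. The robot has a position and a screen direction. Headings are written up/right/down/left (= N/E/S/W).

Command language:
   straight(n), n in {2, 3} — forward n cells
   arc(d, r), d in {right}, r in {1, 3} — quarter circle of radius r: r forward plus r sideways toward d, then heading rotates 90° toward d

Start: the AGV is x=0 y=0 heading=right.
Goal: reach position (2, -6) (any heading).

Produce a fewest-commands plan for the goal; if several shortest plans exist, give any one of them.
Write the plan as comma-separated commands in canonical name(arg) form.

arc(right, 3), straight(2), arc(right, 1)

initial: x=0 y=0 heading=right
step 1 (arc(right, 3)): x=3 y=-3 heading=down
step 2 (straight(2)): x=3 y=-5 heading=down
step 3 (arc(right, 1)): x=2 y=-6 heading=left
shorter routes all fall short; 3 is best.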